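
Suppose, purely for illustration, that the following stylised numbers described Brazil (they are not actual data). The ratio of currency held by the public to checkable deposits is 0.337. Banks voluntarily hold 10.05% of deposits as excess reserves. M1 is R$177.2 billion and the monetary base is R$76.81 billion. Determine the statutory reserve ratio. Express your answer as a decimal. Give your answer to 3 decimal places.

0.142

Using m = M/MB = 177.2/76.81 ≈ 2.306991. Since m = (1 + c)/(c + rr + e), the denominator satisfies c + rr + e = (1 + c)/m = (1 + 0.337) / 2.306991 ≈ 0.579543.
With c = 0.337 and e = 0.1005, the statutory reserve ratio is 0.579543 − 0.337 − 0.1005 = 0.142043.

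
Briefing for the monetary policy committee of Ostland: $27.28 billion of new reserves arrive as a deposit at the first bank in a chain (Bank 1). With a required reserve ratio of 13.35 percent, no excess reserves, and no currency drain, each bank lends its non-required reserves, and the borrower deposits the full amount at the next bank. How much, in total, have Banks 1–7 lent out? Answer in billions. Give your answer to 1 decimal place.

$112.1 billion

Bank i lends (1 − rr)^i of the original deposit: Bank 1 lends 27.28·0.8665 ≈ 23.6381, Bank 2 lends 27.28·0.8665² ≈ 20.4824, and so on.
Summing a geometric series: total = 27.28·[0.8665·(1 − 0.8665^7) / (1 − 0.8665)] ≈ 112.1247 billion.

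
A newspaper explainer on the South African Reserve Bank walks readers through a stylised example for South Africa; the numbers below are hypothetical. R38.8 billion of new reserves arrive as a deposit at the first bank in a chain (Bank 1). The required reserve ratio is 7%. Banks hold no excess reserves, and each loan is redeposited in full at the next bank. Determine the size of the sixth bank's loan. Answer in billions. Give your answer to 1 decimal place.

R25.1 billion

Each bank lends a fraction (1 − rr) = 0.9300 of the deposit it receives, so Bank 6 receives 38.8·0.9300^5 and lends 38.8·0.9300^6 ≈ 25.1032 billion.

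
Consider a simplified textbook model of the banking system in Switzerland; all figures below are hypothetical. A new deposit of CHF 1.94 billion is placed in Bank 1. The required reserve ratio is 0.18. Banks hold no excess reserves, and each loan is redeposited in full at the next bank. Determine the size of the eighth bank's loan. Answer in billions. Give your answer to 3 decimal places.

Each bank lends a fraction (1 − rr) = 0.8200 of the deposit it receives, so Bank 8 receives 1.94·0.8200^7 and lends 1.94·0.8200^8 ≈ 0.3966 billion.

CHF 0.397 billion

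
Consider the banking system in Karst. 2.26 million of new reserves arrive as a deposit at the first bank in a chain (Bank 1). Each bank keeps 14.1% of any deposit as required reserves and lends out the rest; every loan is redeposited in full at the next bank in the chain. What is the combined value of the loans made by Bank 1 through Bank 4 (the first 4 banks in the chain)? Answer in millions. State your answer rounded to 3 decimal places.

Bank i lends (1 − rr)^i of the original deposit: Bank 1 lends 2.26·0.8590 ≈ 1.9413, Bank 2 lends 2.26·0.8590² ≈ 1.6676, and so on.
Summing a geometric series: total = 2.26·[0.8590·(1 − 0.8590^4) / (1 − 0.8590)] ≈ 6.2719 million.

6.272 million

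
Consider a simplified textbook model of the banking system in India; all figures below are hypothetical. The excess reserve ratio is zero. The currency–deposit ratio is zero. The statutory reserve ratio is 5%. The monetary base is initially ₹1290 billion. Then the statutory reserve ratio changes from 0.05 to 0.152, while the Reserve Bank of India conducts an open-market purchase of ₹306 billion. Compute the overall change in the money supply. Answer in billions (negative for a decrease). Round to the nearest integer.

Before: m₁ = 1 / (0.05) = 20, MB₁ = 1290, so M₁ = 20 × 1290 = 25800 billion.
After: m₂ = 1 / (0.152) ≈ 6.57895, MB₂ = 1290 + 306 = 1596, so M₂ = 6.57895 × 1596 = 10500.0042 billion.
ΔM = M₂ − M₁ = 10500.0042 − 25800 = -15299.9958 billion.

-15300 billion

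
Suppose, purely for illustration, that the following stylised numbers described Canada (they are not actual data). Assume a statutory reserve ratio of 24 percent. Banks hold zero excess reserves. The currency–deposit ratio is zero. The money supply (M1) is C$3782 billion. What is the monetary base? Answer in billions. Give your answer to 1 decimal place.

C$907.7 billion

With no currency drain and no excess reserves, the money multiplier is m = 1/rr = 1/0.24 ≈ 4.166667.
The monetary base is MB = M / m = 3782 / 4.166667 ≈ 907.6799 billion.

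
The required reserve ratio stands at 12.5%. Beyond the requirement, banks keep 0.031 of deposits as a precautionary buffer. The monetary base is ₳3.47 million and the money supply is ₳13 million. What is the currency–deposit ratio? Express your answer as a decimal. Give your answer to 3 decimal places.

Using m = M/MB = 13/3.47 ≈ 3.746398. From m = (1 + c)/(c + rr + e), rearranging gives 1 + c = m·(c + rr + e), so c·(1 − m) = m·(rr + e) − 1.
Hence c = [m·(rr + e) − 1]/(1 − m) = [3.746398 × (0.125 + 0.031) − 1] / (1 − 3.746398) ≈ 0.151312.

0.151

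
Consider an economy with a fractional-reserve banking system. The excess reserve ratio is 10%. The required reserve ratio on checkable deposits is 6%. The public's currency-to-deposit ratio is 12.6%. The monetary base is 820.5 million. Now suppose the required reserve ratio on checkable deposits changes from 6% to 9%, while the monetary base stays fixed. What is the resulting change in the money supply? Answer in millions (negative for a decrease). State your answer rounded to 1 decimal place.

Initially m₁ = (1 + 0.126) / (0.06 + 0.1 + 0.126) ≈ 3.93706, so M₁ = 3.93706 × 820.5 ≈ 3230.3577 million.
After the change m₂ = (1 + 0.126) / (0.09 + 0.1 + 0.126) ≈ 3.56329, so M₂ = 3.56329 × 820.5 ≈ 2923.6794 million.
ΔM = M₂ − M₁ = 2923.6794 − 3230.3577 = -306.6783 million.

-306.7 million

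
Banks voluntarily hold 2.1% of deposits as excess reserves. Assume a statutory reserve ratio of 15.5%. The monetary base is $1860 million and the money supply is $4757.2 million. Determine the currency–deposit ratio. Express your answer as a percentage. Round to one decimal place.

35.3%

Using m = M/MB = 4757.2/1860 ≈ 2.557634. From m = (1 + c)/(c + rr + e), rearranging gives 1 + c = m·(c + rr + e), so c·(1 − m) = m·(rr + e) − 1.
Hence c = [m·(rr + e) − 1]/(1 − m) = [2.557634 × (0.155 + 0.021) − 1] / (1 − 2.557634) ≈ 0.353007.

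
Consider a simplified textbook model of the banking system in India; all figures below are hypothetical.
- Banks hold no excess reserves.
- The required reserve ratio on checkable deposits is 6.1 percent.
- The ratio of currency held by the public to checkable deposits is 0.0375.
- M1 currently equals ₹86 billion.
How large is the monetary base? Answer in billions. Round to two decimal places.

₹8.16 billion

The money multiplier is m = (1 + c) / (rr + c) = (1 + 0.0375) / (0.061 + 0.0375) ≈ 10.53299.
MB = M / m = 86 / 10.53299 ≈ 8.1648 billion.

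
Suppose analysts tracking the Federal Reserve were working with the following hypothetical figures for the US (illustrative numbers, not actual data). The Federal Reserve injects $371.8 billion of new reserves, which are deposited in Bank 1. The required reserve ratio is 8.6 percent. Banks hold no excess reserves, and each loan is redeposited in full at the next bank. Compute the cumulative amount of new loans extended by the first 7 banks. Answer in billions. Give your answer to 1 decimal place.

$1845.8 billion

Bank i lends (1 − rr)^i of the original deposit: Bank 1 lends 371.8·0.9140 = 339.8252, Bank 2 lends 371.8·0.9140² ≈ 310.6002, and so on.
Summing a geometric series: total = 371.8·[0.9140·(1 − 0.9140^7) / (1 − 0.9140)] ≈ 1845.8334 billion.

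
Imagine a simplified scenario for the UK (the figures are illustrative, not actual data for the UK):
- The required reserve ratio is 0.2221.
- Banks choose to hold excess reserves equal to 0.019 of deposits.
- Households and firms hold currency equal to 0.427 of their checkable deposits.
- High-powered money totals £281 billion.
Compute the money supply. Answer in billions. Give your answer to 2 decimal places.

£600.19 billion

The money multiplier is m = (1 + c) / (rr + e + c) = (1 + 0.427) / (0.2221 + 0.019 + 0.427) ≈ 2.135908.
So M = m × MB = 2.135908 × 281 ≈ 600.1901 billion.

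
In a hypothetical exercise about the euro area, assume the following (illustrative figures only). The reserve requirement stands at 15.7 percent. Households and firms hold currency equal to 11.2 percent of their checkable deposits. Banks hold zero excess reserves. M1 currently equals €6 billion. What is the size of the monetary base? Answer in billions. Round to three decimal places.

The money multiplier is m = (1 + c) / (rr + c) = (1 + 0.112) / (0.157 + 0.112) ≈ 4.13383.
MB = M / m = 6 / 4.13383 ≈ 1.4514 billion.

€1.451 billion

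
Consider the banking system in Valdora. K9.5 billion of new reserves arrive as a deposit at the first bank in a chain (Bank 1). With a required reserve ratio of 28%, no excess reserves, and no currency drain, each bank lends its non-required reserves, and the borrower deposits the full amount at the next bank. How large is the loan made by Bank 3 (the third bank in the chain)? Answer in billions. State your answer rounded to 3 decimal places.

K3.546 billion

Each bank lends a fraction (1 − rr) = 0.7200 of the deposit it receives, so Bank 3 receives 9.5·0.7200^2 and lends 9.5·0.7200^3 ≈ 3.5459 billion.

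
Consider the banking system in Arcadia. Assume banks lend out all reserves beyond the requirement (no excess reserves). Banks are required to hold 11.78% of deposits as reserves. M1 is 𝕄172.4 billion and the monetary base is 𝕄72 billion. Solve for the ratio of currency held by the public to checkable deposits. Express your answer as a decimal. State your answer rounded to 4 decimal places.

0.5149

Using m = M/MB = 172.4/72 ≈ 2.394444. From m = (1 + c)/(c + rr + e), rearranging gives 1 + c = m·(c + rr + e), so c·(1 − m) = m·(rr + e) − 1.
Hence c = [m·(rr + e) − 1]/(1 − m) = [2.394444 × (0.1178 + 0) − 1] / (1 − 2.394444) ≈ 0.514854.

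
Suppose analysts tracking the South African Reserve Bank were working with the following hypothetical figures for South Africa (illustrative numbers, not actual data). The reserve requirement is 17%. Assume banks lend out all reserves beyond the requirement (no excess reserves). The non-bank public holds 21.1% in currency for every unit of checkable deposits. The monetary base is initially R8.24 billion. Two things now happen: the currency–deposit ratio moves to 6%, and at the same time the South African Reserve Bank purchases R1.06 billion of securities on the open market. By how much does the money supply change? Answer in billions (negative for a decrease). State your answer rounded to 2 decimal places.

R16.67 billion

Before: m₁ = (1 + 0.211) / (0.17 + 0.211) ≈ 3.1785, MB₁ = 8.24, so M₁ = 3.1785 × 8.24 ≈ 26.1908 billion.
After: m₂ = (1 + 0.06) / (0.17 + 0.06) ≈ 4.6087, MB₂ = 8.24 + 1.06 = 9.3, so M₂ = 4.6087 × 9.3 ≈ 42.8609 billion.
ΔM = M₂ − M₁ = 42.8609 − 26.1908 = 16.6701 billion.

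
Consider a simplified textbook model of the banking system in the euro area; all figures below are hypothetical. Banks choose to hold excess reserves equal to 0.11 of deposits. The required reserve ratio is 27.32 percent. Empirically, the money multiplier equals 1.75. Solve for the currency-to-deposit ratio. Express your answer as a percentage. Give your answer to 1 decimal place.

Using m = 1.75. From m = (1 + c)/(c + rr + e), rearranging gives 1 + c = m·(c + rr + e), so c·(1 − m) = m·(rr + e) − 1.
Hence c = [m·(rr + e) − 1]/(1 − m) = [1.75 × (0.2732 + 0.11) − 1] / (1 − 1.75) = 0.439200.

43.9%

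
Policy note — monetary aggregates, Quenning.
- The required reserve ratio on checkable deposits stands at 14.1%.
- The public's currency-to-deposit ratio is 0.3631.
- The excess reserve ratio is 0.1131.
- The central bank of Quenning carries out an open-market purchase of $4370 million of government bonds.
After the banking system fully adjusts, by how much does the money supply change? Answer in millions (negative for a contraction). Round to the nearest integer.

$9651 million

The money multiplier is m = (1 + c) / (rr + e + c) = (1 + 0.3631) / (0.141 + 0.1131 + 0.3631) ≈ 2.20852.
The purchase adds 4370 million of base, so ΔM = m × ΔMB = 2.20852 × (+4370) = 9651.2324 million.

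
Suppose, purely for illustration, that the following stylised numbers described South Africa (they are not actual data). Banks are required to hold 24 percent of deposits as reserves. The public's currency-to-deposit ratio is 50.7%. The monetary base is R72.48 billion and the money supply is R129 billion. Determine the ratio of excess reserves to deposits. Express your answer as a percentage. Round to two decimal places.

9.97%

Using m = M/MB = 129/72.48 ≈ 1.779801. Since m = (1 + c)/(c + rr + e), the denominator satisfies c + rr + e = (1 + c)/m = (1 + 0.507) / 1.779801 ≈ 0.846724.
With c = 0.507 and rr = 0.24, the ratio of excess reserves to deposits is 0.846724 − 0.507 − 0.24 = 0.099724.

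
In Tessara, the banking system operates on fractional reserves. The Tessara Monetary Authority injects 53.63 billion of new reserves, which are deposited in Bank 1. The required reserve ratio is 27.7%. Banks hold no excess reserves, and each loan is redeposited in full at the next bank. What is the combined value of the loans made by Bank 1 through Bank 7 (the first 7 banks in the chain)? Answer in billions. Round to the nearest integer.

126 billion

Bank i lends (1 − rr)^i of the original deposit: Bank 1 lends 53.63·0.7230 ≈ 38.7745, Bank 2 lends 53.63·0.7230² ≈ 28.0340, and so on.
Summing a geometric series: total = 53.63·[0.7230·(1 − 0.7230^7) / (1 − 0.7230)] ≈ 125.5246 billion.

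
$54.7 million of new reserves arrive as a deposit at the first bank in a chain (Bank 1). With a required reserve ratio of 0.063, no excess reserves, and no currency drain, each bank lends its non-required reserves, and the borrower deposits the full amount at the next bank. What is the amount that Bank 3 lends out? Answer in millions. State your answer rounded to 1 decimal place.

$45.0 million

Each bank lends a fraction (1 − rr) = 0.9370 of the deposit it receives, so Bank 3 receives 54.7·0.9370^2 and lends 54.7·0.9370^3 ≈ 44.9993 million.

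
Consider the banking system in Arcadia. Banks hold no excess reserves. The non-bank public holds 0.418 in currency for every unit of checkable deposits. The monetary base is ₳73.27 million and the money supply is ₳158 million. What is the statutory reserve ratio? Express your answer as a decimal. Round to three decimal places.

0.240

Using m = M/MB = 158/73.27 ≈ 2.156408. Since m = (1 + c)/(c + rr + e), the denominator satisfies c + rr + e = (1 + c)/m = (1 + 0.418) / 2.156408 ≈ 0.657575.
With c = 0.418 and e = 0, the statutory reserve ratio is 0.657575 − 0.418 − 0 = 0.239575.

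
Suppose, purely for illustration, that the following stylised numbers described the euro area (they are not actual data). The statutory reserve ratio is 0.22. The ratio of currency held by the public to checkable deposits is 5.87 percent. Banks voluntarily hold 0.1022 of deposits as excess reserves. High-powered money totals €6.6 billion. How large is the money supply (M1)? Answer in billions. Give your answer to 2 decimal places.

The money multiplier is m = (1 + c) / (rr + e + c) = (1 + 0.0587) / (0.22 + 0.1022 + 0.0587) ≈ 2.7795.
So M = m × MB = 2.7795 × 6.6 = 18.3447 billion.

€18.34 billion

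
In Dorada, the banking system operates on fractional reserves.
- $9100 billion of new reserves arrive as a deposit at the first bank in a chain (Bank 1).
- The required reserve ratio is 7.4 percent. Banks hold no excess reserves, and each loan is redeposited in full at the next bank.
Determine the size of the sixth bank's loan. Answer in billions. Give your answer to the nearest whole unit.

Each bank lends a fraction (1 − rr) = 0.9260 of the deposit it receives, so Bank 6 receives 9100·0.9260^5 and lends 9100·0.9260^6 ≈ 5737.2967 billion.

$5737 billion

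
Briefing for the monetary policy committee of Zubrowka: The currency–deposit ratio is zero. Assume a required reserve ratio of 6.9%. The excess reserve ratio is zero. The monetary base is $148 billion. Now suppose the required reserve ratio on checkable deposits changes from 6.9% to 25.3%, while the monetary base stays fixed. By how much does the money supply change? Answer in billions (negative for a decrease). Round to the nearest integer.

Initially m₁ = 1 / (0.069) ≈ 14.4928, so M₁ = 14.4928 × 148 = 2144.9344 billion.
After the change m₂ = 1 / (0.253) ≈ 3.9526, so M₂ = 3.9526 × 148 = 584.9848 billion.
ΔM = M₂ − M₁ = 584.9848 − 2144.9344 = -1559.9496 billion.

-1560 billion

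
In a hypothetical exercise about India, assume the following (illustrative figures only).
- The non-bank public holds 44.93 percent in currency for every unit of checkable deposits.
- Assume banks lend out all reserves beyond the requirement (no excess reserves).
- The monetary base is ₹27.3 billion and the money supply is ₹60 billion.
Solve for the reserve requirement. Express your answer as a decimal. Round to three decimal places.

0.210

Using m = M/MB = 60/27.3 ≈ 2.197802. Since m = (1 + c)/(c + rr + e), the denominator satisfies c + rr + e = (1 + c)/m = (1 + 0.4493) / 2.197802 ≈ 0.659432.
With c = 0.4493 and e = 0, the reserve requirement is 0.659432 − 0.4493 − 0 = 0.210132.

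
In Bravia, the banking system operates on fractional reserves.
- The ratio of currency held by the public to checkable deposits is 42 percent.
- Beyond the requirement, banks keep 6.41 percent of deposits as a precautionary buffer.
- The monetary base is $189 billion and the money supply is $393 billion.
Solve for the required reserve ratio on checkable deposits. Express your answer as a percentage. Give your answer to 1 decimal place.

Using m = M/MB = 393/189 ≈ 2.079365. Since m = (1 + c)/(c + rr + e), the denominator satisfies c + rr + e = (1 + c)/m = (1 + 0.42) / 2.079365 ≈ 0.682901.
With c = 0.42 and e = 0.0641, the required reserve ratio on checkable deposits is 0.682901 − 0.42 − 0.0641 = 0.198801.

19.9%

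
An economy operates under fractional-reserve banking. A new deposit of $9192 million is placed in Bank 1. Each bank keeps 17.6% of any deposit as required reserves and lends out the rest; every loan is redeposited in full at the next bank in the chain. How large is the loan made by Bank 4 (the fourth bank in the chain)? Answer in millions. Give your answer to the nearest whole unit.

Each bank lends a fraction (1 − rr) = 0.8240 of the deposit it receives, so Bank 4 receives 9192·0.8240^3 and lends 9192·0.8240^4 ≈ 4237.5893 million.

$4238 million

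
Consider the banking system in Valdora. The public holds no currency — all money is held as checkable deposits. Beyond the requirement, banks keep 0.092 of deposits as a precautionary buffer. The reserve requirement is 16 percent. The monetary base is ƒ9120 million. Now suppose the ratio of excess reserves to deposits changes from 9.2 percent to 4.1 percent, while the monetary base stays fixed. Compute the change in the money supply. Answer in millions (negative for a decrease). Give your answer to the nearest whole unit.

Initially m₁ = 1 / (0.16 + 0.092) ≈ 3.96825, so M₁ = 3.96825 × 9120 = 36190.44 million.
After the change m₂ = 1 / (0.16 + 0.041) ≈ 4.97512, so M₂ = 4.97512 × 9120 = 45373.0944 million.
ΔM = M₂ − M₁ = 45373.0944 − 36190.44 = 9182.6544 million.

ƒ9183 million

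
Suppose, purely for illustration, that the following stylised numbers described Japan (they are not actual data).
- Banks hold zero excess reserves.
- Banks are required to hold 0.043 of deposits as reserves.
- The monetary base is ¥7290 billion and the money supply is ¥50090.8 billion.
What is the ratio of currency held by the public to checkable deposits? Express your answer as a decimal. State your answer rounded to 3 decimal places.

0.120

Using m = M/MB = 50090.8/7290 ≈ 6.871166. From m = (1 + c)/(c + rr + e), rearranging gives 1 + c = m·(c + rr + e), so c·(1 − m) = m·(rr + e) − 1.
Hence c = [m·(rr + e) − 1]/(1 − m) = [6.871166 × (0.043 + 0) − 1] / (1 − 6.871166) ≈ 0.120000.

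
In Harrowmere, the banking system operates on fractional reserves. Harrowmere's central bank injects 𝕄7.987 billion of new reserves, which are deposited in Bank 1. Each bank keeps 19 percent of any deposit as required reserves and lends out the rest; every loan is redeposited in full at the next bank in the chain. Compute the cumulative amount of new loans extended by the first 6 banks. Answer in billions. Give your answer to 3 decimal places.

Bank i lends (1 − rr)^i of the original deposit: Bank 1 lends 7.987·0.8100 ≈ 6.4695, Bank 2 lends 7.987·0.8100² ≈ 5.2403, and so on.
Summing a geometric series: total = 7.987·[0.8100·(1 − 0.8100^6) / (1 − 0.8100)] ≈ 24.4332 billion.

𝕄24.433 billion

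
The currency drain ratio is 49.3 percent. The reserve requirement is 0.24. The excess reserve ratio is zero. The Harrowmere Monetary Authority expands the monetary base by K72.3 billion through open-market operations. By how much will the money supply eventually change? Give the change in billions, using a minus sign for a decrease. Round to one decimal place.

K147.3 billion

The money multiplier is m = (1 + c) / (rr + c) = (1 + 0.493) / (0.24 + 0.493) ≈ 2.0368.
The purchase adds 72.3 billion of base, so ΔM = m × ΔMB = 2.0368 × (+72.3) ≈ 147.2606 billion.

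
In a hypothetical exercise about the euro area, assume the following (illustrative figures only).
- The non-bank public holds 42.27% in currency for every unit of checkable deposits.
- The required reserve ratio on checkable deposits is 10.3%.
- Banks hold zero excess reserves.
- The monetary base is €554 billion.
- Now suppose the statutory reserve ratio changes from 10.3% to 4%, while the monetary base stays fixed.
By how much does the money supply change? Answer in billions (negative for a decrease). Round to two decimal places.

€204.14 billion

Initially m₁ = (1 + 0.4227) / (0.103 + 0.4227) ≈ 2.706296, so M₁ = 2.706296 × 554 ≈ 1499.288 billion.
After the change m₂ = (1 + 0.4227) / (0.04 + 0.4227) ≈ 3.074778, so M₂ = 3.074778 × 554 ≈ 1703.427 billion.
ΔM = M₂ − M₁ = 1703.427 − 1499.288 = 204.139 billion.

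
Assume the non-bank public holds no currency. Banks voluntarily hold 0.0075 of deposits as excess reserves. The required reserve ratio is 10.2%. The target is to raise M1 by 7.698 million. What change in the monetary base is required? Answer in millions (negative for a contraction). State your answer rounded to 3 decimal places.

0.843 million

The money multiplier is m = 1 / (rr + e) = 1 / (0.102 + 0.0075) ≈ 9.13242.
ΔMB = ΔM / m = (+7.698) / 9.13242 ≈ 0.8429 million.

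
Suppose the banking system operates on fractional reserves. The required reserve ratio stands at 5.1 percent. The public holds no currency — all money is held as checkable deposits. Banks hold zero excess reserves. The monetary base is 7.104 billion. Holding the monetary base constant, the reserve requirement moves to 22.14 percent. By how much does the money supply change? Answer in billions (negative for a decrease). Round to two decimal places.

Initially m₁ = 1 / (0.051) ≈ 19.6078, so M₁ = 19.6078 × 7.104 ≈ 139.2938 billion.
After the change m₂ = 1 / (0.2214) ≈ 4.5167, so M₂ = 4.5167 × 7.104 ≈ 32.0866 billion.
ΔM = M₂ − M₁ = 32.0866 − 139.2938 = -107.2072 billion.

-107.21 billion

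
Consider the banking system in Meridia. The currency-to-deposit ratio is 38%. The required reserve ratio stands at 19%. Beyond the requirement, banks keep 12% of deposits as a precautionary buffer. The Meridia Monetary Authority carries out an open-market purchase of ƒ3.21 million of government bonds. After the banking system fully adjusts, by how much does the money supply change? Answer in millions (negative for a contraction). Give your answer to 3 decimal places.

The money multiplier is m = (1 + c) / (rr + e + c) = (1 + 0.38) / (0.19 + 0.12 + 0.38) = 2.
The purchase adds 3.21 million of base, so ΔM = m × ΔMB = 2 × (+3.21) = 6.42 million.

ƒ6.420 million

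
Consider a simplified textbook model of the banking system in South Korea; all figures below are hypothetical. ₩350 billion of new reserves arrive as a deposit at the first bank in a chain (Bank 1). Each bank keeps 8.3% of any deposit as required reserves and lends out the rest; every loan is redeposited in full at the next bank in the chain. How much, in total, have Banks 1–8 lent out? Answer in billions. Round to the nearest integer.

Bank i lends (1 − rr)^i of the original deposit: Bank 1 lends 350·0.9170 = 320.9500, Bank 2 lends 350·0.9170² ≈ 294.3111, and so on.
Summing a geometric series: total = 350·[0.9170·(1 − 0.9170^8) / (1 − 0.9170)] ≈ 1933.5019 billion.

₩1934 billion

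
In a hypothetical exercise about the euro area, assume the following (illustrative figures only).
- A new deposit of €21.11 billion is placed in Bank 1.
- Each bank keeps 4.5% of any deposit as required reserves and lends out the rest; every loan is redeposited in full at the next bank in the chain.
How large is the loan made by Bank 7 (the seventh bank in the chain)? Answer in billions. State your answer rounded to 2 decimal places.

€15.29 billion

Each bank lends a fraction (1 − rr) = 0.9550 of the deposit it receives, so Bank 7 receives 21.11·0.9550^6 and lends 21.11·0.9550^7 ≈ 15.2937 billion.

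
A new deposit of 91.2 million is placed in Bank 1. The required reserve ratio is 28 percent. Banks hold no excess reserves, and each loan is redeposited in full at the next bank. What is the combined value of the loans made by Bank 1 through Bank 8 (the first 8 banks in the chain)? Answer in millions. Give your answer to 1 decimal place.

Bank i lends (1 − rr)^i of the original deposit: Bank 1 lends 91.2·0.7200 = 65.6640, Bank 2 lends 91.2·0.7200² ≈ 47.2781, and so on.
Summing a geometric series: total = 91.2·[0.7200·(1 − 0.7200^8) / (1 − 0.7200)] ≈ 217.5776 million.

217.6 million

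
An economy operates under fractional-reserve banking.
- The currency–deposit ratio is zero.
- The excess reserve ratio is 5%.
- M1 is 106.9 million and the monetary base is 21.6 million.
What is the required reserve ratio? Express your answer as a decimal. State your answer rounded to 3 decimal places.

Using m = M/MB = 106.9/21.6 ≈ 4.949074. Since m = (1 + c)/(c + rr + e), the denominator satisfies c + rr + e = (1 + c)/m = (1 + 0) / 4.949074 ≈ 0.202058.
With c = 0 and e = 0.05, the required reserve ratio is 0.202058 − 0 − 0.05 = 0.152058.

0.152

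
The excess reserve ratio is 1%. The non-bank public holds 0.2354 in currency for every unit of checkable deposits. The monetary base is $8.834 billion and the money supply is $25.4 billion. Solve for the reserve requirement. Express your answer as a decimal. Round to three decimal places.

0.184

Using m = M/MB = 25.4/8.834 ≈ 2.875255. Since m = (1 + c)/(c + rr + e), the denominator satisfies c + rr + e = (1 + c)/m = (1 + 0.2354) / 2.875255 ≈ 0.429666.
With c = 0.2354 and e = 0.01, the reserve requirement is 0.429666 − 0.2354 − 0.01 = 0.184266.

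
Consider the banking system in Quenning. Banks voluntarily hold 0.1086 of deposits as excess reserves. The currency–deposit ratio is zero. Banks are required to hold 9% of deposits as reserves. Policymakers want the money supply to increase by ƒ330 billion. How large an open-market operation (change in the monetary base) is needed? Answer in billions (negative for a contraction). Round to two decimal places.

The money multiplier is m = 1 / (rr + e) = 1 / (0.09 + 0.1086) ≈ 5.035247.
ΔMB = ΔM / m = (+330) / 5.035247 ≈ 65.538 billion.

ƒ65.54 billion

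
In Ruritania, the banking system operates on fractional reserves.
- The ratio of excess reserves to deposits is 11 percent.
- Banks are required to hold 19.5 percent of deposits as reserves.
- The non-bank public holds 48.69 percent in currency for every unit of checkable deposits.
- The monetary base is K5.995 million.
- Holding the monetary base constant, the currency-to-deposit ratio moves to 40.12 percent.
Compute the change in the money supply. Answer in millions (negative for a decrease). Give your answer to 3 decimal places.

Initially m₁ = (1 + 0.4869) / (0.195 + 0.11 + 0.4869) ≈ 1.87764, so M₁ = 1.87764 × 5.995 ≈ 11.2565 million.
After the change m₂ = (1 + 0.4012) / (0.195 + 0.11 + 0.4012) ≈ 1.98414, so M₂ = 1.98414 × 5.995 ≈ 11.8949 million.
ΔM = M₂ − M₁ = 11.8949 − 11.2565 = 0.6384 million.

K0.638 million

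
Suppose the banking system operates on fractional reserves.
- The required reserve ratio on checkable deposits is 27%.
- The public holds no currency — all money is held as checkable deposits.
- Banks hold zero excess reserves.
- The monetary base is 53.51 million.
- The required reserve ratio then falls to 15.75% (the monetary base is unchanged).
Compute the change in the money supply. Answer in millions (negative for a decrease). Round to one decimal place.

Initially m₁ = 1 / (0.27) ≈ 3.7037, so M₁ = 3.7037 × 53.51 ≈ 198.185 million.
After the change m₂ = 1 / (0.1575) ≈ 6.3492, so M₂ = 6.3492 × 53.51 ≈ 339.7457 million.
ΔM = M₂ − M₁ = 339.7457 − 198.185 = 141.5607 million.

141.6 million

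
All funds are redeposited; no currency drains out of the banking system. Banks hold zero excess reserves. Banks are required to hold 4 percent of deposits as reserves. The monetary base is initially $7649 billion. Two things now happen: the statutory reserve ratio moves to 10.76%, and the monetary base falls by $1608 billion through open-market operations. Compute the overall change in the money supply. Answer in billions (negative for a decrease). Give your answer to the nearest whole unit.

-135082 billion

Before: m₁ = 1 / (0.04) = 25, MB₁ = 7649, so M₁ = 25 × 7649 = 191225 billion.
After: m₂ = 1 / (0.1076) ≈ 9.29368, MB₂ = 7649 − 1608 = 6041, so M₂ = 9.29368 × 6041 ≈ 56143.1209 billion.
ΔM = M₂ − M₁ = 56143.1209 − 191225 = -135081.8791 billion.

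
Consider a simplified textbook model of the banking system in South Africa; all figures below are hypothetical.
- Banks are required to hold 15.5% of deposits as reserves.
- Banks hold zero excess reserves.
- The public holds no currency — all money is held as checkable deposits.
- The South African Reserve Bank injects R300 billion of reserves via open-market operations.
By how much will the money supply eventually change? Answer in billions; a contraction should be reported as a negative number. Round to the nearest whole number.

The simple money multiplier is m = 1/rr = 1/0.155 ≈ 6.4516.
An open-market purchase increases the monetary base by 300 billion, so ΔM = m × ΔMB = 6.4516 × 300 = 1935.48 billion.

R1935 billion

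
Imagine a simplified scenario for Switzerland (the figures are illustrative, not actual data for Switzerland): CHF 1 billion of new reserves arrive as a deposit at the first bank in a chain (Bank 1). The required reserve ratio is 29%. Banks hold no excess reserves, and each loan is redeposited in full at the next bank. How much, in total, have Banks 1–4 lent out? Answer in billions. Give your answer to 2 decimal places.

CHF 1.83 billion

Bank i lends (1 − rr)^i of the original deposit: Bank 1 lends 1·0.7100 = 0.7100, Bank 2 lends 1·0.7100² = 0.5041, and so on.
Summing a geometric series: total = 1·[0.7100·(1 − 0.7100^4) / (1 − 0.7100)] ≈ 1.8261 billion.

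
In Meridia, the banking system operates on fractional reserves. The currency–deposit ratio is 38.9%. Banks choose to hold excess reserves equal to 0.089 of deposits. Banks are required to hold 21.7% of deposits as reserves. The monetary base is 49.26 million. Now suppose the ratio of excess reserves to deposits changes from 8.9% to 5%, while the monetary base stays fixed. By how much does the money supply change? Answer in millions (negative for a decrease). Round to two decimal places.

Initially m₁ = (1 + 0.389) / (0.217 + 0.089 + 0.389) ≈ 1.99856, so M₁ = 1.99856 × 49.26 ≈ 98.4491 million.
After the change m₂ = (1 + 0.389) / (0.217 + 0.05 + 0.389) ≈ 2.11738, so M₂ = 2.11738 × 49.26 ≈ 104.3021 million.
ΔM = M₂ − M₁ = 104.3021 − 98.4491 = 5.853 million.

5.85 million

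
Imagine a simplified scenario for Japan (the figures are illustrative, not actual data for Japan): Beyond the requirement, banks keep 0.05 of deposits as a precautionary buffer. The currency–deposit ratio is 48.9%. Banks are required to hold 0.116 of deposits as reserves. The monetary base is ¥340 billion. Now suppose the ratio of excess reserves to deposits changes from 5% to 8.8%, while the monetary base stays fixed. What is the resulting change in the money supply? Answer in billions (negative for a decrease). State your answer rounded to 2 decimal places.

-42.38 billion

Initially m₁ = (1 + 0.489) / (0.116 + 0.05 + 0.489) ≈ 2.273282, so M₁ = 2.273282 × 340 ≈ 772.9159 billion.
After the change m₂ = (1 + 0.489) / (0.116 + 0.088 + 0.489) ≈ 2.148629, so M₂ = 2.148629 × 340 ≈ 730.5339 billion.
ΔM = M₂ − M₁ = 730.5339 − 772.9159 = -42.382 billion.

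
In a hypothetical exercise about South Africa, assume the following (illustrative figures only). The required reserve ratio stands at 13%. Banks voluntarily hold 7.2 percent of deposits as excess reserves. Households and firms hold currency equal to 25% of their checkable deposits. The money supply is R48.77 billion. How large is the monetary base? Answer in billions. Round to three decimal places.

R17.635 billion

The money multiplier is m = (1 + c) / (rr + e + c) = (1 + 0.25) / (0.13 + 0.072 + 0.25) ≈ 2.765487.
MB = M / m = 48.77 / 2.765487 ≈ 17.6352 billion.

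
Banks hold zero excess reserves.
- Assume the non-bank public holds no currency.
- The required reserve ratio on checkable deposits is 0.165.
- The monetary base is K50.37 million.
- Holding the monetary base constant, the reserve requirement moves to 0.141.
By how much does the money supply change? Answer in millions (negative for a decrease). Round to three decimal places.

K51.961 million

Initially m₁ = 1 / (0.165) ≈ 6.060606, so M₁ = 6.060606 × 50.37 ≈ 305.2727 million.
After the change m₂ = 1 / (0.141) ≈ 7.092199, so M₂ = 7.092199 × 50.37 ≈ 357.2341 million.
ΔM = M₂ − M₁ = 357.2341 − 305.2727 = 51.9614 million.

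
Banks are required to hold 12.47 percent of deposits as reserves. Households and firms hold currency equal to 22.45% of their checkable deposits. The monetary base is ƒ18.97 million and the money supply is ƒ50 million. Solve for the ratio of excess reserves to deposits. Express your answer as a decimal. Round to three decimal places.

Using m = M/MB = 50/18.97 ≈ 2.635741. Since m = (1 + c)/(c + rr + e), the denominator satisfies c + rr + e = (1 + c)/m = (1 + 0.2245) / 2.635741 ≈ 0.464575.
With c = 0.2245 and rr = 0.1247, the ratio of excess reserves to deposits is 0.464575 − 0.2245 − 0.1247 = 0.115375.

0.115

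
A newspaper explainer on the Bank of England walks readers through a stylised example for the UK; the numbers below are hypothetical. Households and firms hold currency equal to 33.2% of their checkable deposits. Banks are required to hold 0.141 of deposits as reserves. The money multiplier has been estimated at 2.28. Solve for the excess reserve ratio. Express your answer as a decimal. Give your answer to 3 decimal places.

0.111

Using m = 2.28. Since m = (1 + c)/(c + rr + e), the denominator satisfies c + rr + e = (1 + c)/m = (1 + 0.332) / 2.28 ≈ 0.584211.
With c = 0.332 and rr = 0.141, the excess reserve ratio is 0.584211 − 0.332 − 0.141 = 0.111211.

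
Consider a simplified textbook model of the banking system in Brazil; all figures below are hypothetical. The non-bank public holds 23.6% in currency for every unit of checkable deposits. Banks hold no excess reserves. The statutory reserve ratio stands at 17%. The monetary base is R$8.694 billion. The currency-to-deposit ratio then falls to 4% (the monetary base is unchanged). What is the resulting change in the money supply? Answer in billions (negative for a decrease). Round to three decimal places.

R$16.589 billion

Initially m₁ = (1 + 0.236) / (0.17 + 0.236) ≈ 3.04433, so M₁ = 3.04433 × 8.694 ≈ 26.4674 billion.
After the change m₂ = (1 + 0.04) / (0.17 + 0.04) ≈ 4.95238, so M₂ = 4.95238 × 8.694 ≈ 43.056 billion.
ΔM = M₂ − M₁ = 43.056 − 26.4674 = 16.5886 billion.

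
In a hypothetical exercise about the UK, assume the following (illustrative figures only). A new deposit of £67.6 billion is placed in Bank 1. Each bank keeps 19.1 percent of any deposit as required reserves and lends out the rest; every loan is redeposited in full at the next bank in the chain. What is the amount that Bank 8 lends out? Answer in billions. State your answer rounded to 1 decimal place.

£12.4 billion

Each bank lends a fraction (1 − rr) = 0.8090 of the deposit it receives, so Bank 8 receives 67.6·0.8090^7 and lends 67.6·0.8090^8 ≈ 12.4032 billion.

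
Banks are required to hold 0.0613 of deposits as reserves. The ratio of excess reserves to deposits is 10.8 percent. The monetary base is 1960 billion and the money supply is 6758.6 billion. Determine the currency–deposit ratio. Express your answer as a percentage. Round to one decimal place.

Using m = M/MB = 6758.6/1960 ≈ 3.448265. From m = (1 + c)/(c + rr + e), rearranging gives 1 + c = m·(c + rr + e), so c·(1 − m) = m·(rr + e) − 1.
Hence c = [m·(rr + e) − 1]/(1 − m) = [3.448265 × (0.0613 + 0.108) − 1] / (1 − 3.448265) ≈ 0.170002.

17.0%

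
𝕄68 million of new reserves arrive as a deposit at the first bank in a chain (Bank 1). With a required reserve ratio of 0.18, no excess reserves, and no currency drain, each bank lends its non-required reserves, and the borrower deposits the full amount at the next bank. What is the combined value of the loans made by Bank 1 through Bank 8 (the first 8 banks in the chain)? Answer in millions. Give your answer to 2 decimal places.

Bank i lends (1 − rr)^i of the original deposit: Bank 1 lends 68·0.8200 = 55.7600, Bank 2 lends 68·0.8200² = 45.7232, and so on.
Summing a geometric series: total = 68·[0.8200·(1 − 0.8200^8) / (1 − 0.8200)] ≈ 246.4548 million.

𝕄246.45 million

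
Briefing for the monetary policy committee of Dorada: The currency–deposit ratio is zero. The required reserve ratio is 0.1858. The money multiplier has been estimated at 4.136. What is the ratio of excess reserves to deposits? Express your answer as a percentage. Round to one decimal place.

5.6%

Using m = 4.136. Since m = (1 + c)/(c + rr + e), the denominator satisfies c + rr + e = (1 + c)/m = (1 + 0) / 4.136 ≈ 0.241779.
With c = 0 and rr = 0.1858, the ratio of excess reserves to deposits is 0.241779 − 0 − 0.1858 = 0.055979.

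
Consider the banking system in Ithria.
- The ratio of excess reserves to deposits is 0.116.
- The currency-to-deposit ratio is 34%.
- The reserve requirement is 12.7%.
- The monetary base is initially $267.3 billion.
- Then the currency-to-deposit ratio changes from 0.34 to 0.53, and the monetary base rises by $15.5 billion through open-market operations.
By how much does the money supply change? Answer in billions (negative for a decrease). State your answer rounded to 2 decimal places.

-54.63 billion

Before: m₁ = (1 + 0.34) / (0.127 + 0.116 + 0.34) ≈ 2.298456, MB₁ = 267.3, so M₁ = 2.298456 × 267.3 ≈ 614.3773 billion.
After: m₂ = (1 + 0.53) / (0.127 + 0.116 + 0.53) ≈ 1.979301, MB₂ = 267.3 + 15.5 = 282.8, so M₂ = 1.979301 × 282.8 ≈ 559.7463 billion.
ΔM = M₂ − M₁ = 559.7463 − 614.3773 = -54.631 billion.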